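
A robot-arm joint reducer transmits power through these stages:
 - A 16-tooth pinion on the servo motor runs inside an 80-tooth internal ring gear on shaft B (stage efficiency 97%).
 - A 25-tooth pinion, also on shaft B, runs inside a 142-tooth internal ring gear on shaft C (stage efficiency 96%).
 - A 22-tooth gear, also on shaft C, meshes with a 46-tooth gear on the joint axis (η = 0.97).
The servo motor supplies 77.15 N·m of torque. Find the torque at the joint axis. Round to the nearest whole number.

4138 N·m

After the internal gear (80/16): 77.15 × 5 × 0.97 = 374.18 N·m
After the internal gear (142/25): 374.18 × 5.68 × 0.96 = 2040.3 N·m
After the gear mesh (46/22): 2040.3 × 2.0909 × 0.97 = 4138.1 N·m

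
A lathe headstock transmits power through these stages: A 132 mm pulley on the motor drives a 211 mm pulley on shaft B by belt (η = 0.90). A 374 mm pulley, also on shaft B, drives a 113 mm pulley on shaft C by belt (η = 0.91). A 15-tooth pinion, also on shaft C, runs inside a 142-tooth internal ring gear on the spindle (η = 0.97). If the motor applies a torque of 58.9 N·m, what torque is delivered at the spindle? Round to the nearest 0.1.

After the belt (211/132): 58.9 × 1.5985 × 0.90 = 84.736 N·m
After the belt (113/374): 84.736 × 0.30214 × 0.91 = 23.298 N·m
After the internal gear (142/15): 23.298 × 9.4667 × 0.97 = 213.94 N·m

213.9 N·m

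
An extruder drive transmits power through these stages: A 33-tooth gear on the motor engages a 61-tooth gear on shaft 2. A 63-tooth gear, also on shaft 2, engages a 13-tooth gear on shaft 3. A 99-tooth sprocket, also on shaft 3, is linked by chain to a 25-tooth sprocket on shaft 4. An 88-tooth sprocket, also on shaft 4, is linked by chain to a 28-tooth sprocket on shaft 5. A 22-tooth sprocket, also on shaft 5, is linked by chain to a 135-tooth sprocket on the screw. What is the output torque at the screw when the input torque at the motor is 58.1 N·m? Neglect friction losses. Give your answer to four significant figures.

After the gear mesh (61/33): 58.1 × 1.8485 = 107.4 N·m
After the gear mesh (13/63): 107.4 × 0.20635 = 22.161 N·m
After the chain (25/99): 22.161 × 0.25253 = 5.5963 N·m
After the chain (28/88): 5.5963 × 0.31818 = 1.7806 N·m
After the chain (135/22): 1.7806 × 6.1364 = 10.927 N·m

10.93 N·m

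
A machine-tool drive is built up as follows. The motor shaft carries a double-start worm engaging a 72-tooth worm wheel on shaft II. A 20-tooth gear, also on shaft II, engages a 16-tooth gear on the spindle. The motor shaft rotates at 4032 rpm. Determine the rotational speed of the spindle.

worm 72/2 = 36 → 4032/36 = 112 rpm
gear mesh 16/20 = 0.8 → 112/0.8 = 140 rpm

140 rpm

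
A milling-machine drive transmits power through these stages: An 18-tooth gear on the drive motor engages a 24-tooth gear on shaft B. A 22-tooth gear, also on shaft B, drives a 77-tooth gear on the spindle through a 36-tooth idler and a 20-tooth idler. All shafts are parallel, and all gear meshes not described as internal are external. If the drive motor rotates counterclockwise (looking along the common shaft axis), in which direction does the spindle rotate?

the drive motor → shaft B: external mesh, 1 reversal → CW.
shaft B → the spindle: driver → idler → idler → driven is 3 external meshes, 3 reversals → CCW.
4 reversals in total — an even number — so the spindle turns the same way as the drive motor.

counterclockwise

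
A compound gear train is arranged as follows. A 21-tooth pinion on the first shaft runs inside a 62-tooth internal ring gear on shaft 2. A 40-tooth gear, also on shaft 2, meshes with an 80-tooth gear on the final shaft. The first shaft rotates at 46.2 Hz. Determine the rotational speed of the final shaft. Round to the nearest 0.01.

7.82 Hz

internal gear 62/21 = 2.9524 → 46.2/2.9524 = 15.648 Hz
gear mesh 80/40 = 2 → 15.648/2 = 7.8242 Hz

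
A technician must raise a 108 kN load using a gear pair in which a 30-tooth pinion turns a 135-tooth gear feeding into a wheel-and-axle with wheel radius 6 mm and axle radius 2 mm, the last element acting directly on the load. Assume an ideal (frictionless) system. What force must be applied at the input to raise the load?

8 kN

Gear pair MA = 135/30 = 4.5.
Wheel-and-axle MA = R/r = 6/2 = 3.
Combined ideal MA = 4.5 × 3 = 13.5.
Effort = load / MA = 108 / 13.5 = 8 kN.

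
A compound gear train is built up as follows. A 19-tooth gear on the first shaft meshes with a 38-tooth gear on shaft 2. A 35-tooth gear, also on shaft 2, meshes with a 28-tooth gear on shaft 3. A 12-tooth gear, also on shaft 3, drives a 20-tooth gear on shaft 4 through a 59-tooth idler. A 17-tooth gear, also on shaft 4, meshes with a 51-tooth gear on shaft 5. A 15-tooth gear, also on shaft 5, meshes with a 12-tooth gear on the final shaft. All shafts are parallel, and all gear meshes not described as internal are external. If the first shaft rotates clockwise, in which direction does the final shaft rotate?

clockwise

the first shaft → shaft 2: external mesh, 1 reversal → CCW.
shaft 2 → shaft 3: external mesh, 1 reversal → CW.
shaft 3 → shaft 4: driver → idler → driven is 2 external meshes, 2 reversals → CW.
shaft 4 → shaft 5: external mesh, 1 reversal → CCW.
shaft 5 → the final shaft: external mesh, 1 reversal → CW.
6 reversals in total — an even number — so the final shaft turns the same way as the first shaft.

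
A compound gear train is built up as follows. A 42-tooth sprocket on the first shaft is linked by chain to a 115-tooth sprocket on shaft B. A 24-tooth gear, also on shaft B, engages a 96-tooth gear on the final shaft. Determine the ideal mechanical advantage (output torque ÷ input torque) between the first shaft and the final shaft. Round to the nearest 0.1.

Each stage contributes driven/driver: chain 115/42 = 2.7381, gear mesh 96/24 = 4.
Overall: 2.7381 × 4 = 10.952.

11.0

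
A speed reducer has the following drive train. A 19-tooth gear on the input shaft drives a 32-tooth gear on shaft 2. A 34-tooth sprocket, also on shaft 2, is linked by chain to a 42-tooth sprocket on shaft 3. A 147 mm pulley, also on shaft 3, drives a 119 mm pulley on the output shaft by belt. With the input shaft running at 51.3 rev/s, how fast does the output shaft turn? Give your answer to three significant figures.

gear mesh 32/19 = 1.6842 → 51.3/1.6842 = 30.459 rev/s
chain 42/34 = 1.2353 → 30.459/1.2353 = 24.658 rev/s
belt 119/147 = 0.80952 → 24.658/0.80952 = 30.459 rev/s

30.5 rev/s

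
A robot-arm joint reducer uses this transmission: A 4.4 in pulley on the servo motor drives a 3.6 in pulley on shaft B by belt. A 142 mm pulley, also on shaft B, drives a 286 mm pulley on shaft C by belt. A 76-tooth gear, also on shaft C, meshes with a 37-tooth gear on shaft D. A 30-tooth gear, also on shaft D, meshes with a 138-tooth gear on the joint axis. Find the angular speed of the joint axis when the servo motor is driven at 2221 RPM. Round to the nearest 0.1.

601.8 RPM

Belt: ratio = 3.6/4.4 = 0.81818, so shaft B turns at 2221 / 0.81818 = 2714.6 RPM.
Belt: ratio = 286/142 = 2.0141, so shaft C turns at 2714.6 / 2.0141 = 1347.8 RPM.
Gear mesh: ratio = 37/76 = 0.48684, so shaft D turns at 1347.8 / 0.48684 = 2768.4 RPM.
Gear mesh: ratio = 138/30 = 4.6, so the joint axis turns at 2768.4 / 4.6 = 601.83 RPM.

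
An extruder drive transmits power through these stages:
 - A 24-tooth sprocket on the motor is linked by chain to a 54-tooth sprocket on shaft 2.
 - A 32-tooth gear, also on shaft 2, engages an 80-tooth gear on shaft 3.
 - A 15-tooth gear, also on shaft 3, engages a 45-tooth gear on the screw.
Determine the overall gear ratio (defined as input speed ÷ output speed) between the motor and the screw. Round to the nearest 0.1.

16.9

Each stage contributes driven/driver: chain 54/24 = 2.25, gear mesh 80/32 = 2.5, gear mesh 45/15 = 3.
Overall: 2.25 × 2.5 × 3 = 16.875.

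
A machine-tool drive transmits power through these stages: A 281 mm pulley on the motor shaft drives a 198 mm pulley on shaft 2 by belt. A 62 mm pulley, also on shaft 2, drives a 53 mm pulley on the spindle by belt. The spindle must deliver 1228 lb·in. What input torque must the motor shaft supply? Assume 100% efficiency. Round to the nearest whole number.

Overall ratio R = 0.70463 × 0.85484 = 0.60234.
Input torque = output torque / R = 1228 / 0.60234 = 2038.7 lb·in.

2039 lb·in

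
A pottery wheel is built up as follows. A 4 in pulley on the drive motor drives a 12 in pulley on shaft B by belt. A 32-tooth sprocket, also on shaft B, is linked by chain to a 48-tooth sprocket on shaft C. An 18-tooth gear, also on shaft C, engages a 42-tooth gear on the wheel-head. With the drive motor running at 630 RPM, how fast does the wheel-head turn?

60 RPM

belt 12/4 = 3 → 630/3 = 210 RPM
chain 48/32 = 1.5 → 210/1.5 = 140 RPM
gear mesh 42/18 = 2.3333 → 140/2.3333 = 60 RPM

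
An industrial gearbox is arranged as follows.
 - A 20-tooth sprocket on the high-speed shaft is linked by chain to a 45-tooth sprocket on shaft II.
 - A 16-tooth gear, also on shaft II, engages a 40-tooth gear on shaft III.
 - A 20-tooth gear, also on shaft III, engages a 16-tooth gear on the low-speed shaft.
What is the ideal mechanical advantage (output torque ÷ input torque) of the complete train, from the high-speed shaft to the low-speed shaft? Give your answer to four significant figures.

Each stage contributes driven/driver: chain 45/20 = 2.25, gear mesh 40/16 = 2.5, gear mesh 16/20 = 0.8.
Overall: 2.25 × 2.5 × 0.8 = 4.5.

4.500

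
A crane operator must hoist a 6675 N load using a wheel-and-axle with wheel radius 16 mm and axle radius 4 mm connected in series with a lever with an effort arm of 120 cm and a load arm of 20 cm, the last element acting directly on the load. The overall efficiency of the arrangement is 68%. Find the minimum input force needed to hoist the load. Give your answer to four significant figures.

409.0 N

Wheel-and-axle MA = R/r = 16/4 = 4.
Lever MA = effort arm / load arm = 120/20 = 6.
Combined ideal MA = 4 × 6 = 24.
Actual MA = 24 × 0.68 = 16.32.
Effort = load / actual MA = 6675 / 16.32 = 409.01 N.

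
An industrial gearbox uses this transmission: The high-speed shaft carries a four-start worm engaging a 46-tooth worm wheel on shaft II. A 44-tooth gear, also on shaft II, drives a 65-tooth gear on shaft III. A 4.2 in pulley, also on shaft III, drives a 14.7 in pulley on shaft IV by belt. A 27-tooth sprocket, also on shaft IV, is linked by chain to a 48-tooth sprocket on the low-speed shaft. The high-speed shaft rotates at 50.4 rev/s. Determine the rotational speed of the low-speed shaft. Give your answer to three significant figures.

Worm: ratio = 46/4 = 11.5, so shaft II turns at 50.4 / 11.5 = 4.3826 rev/s.
Gear mesh: ratio = 65/44 = 1.4773, so shaft III turns at 4.3826 / 1.4773 = 2.9667 rev/s.
Belt: ratio = 14.7/4.2 = 3.5, so shaft IV turns at 2.9667 / 3.5 = 0.84763 rev/s.
Chain: ratio = 48/27 = 1.7778, so the low-speed shaft turns at 0.84763 / 1.7778 = 0.47679 rev/s.

0.477 rev/s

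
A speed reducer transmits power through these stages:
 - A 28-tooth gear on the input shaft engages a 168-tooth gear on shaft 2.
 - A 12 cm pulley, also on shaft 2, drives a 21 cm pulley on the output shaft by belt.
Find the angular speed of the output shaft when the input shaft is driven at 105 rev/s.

10 rev/s

Gear mesh: ratio = 168/28 = 6, so shaft 2 turns at 105 / 6 = 17.5 rev/s.
Belt: ratio = 21/12 = 1.75, so the output shaft turns at 17.5 / 1.75 = 10 rev/s.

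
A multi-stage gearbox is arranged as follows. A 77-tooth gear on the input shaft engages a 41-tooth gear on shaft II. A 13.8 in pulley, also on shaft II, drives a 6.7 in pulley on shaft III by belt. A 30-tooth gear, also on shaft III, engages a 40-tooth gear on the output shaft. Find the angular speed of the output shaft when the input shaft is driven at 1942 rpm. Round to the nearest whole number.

5634 rpm

the input shaft → shaft II (gear mesh, 41/77): 1942 ÷ 0.53247 = 3647.2 rpm
shaft II → shaft III (belt, 6.7/13.8): 3647.2 ÷ 0.48551 = 7512.1 rpm
shaft III → the output shaft (gear mesh, 40/30): 7512.1 ÷ 1.3333 = 5634.1 rpm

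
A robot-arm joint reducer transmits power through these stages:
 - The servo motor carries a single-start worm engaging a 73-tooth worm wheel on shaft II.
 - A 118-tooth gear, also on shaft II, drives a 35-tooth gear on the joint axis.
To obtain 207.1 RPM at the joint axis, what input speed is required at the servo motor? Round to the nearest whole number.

Overall ratio R = 73 × 0.29661 = 21.653.
Required input speed = output speed × R = 207.1 × 21.653 = 4484.2 RPM.

4484 RPM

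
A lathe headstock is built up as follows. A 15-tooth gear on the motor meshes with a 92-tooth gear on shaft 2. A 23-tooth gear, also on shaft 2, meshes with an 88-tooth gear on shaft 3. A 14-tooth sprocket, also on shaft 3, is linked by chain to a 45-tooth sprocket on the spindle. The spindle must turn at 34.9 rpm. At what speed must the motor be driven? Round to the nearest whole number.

Overall ratio R = 6.1333 × 3.8261 × 3.2143 = 75.429.
Required input speed = output speed × R = 34.9 × 75.429 = 2632.5 rpm.

2632 rpm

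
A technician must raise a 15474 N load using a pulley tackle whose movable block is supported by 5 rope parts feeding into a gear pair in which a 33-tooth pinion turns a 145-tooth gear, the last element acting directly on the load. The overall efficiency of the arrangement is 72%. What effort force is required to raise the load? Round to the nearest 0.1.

978.2 N

Block-and-tackle MA = number of supporting rope parts = 5.
Gear pair MA = 145/33 = 4.3939.
Combined ideal MA = 5 × 4.3939 = 21.97.
Actual MA = 21.97 × 0.72 = 15.818.
Effort = load / actual MA = 15474 / 15.818 = 978.24 N.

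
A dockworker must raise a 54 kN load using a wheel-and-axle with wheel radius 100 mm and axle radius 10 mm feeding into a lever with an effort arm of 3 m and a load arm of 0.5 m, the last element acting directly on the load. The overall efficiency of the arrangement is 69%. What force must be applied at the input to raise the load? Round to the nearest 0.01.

Wheel-and-axle MA = R/r = 100/10 = 10.
Lever MA = effort arm / load arm = 3/0.5 = 6.
Combined ideal MA = 10 × 6 = 60.
Actual MA = 60 × 0.69 = 41.4.
Effort = load / actual MA = 54 / 41.4 = 1.3043 kN.

1.30 kN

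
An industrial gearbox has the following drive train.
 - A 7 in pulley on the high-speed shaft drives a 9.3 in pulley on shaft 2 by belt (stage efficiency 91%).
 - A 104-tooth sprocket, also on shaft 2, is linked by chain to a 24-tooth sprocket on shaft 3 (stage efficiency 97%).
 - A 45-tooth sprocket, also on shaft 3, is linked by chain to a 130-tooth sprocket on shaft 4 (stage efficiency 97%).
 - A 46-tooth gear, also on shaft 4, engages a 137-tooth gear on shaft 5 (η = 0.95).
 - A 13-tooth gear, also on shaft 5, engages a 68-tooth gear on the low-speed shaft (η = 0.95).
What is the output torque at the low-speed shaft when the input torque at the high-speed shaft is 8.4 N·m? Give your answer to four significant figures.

Belt: ratio = 9.3/7 = 1.3286; torque at shaft 2 = 8.4 × 1.3286 × 0.91 = 10.156 N·m.
Chain: ratio = 24/104 = 0.23077; torque at shaft 3 = 10.156 × 0.23077 × 0.97 = 2.2733 N·m.
Chain: ratio = 130/45 = 2.8889; torque at shaft 4 = 2.2733 × 2.8889 × 0.97 = 6.3703 N·m.
Gear mesh: ratio = 137/46 = 2.9783; torque at shaft 5 = 6.3703 × 2.9783 × 0.95 = 18.024 N·m.
Gear mesh: ratio = 68/13 = 5.2308; torque at the low-speed shaft = 18.024 × 5.2308 × 0.95 = 89.564 N·m.

89.56 N·m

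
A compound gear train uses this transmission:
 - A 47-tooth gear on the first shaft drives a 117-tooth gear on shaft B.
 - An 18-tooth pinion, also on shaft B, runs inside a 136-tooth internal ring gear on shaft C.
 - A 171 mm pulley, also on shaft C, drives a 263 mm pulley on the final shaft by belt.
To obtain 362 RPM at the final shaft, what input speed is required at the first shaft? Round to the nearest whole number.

10472 RPM

Overall ratio R = 2.4894 × 7.5556 × 1.538 = 28.928.
Required input speed = output speed × R = 362 × 28.928 = 10472 RPM.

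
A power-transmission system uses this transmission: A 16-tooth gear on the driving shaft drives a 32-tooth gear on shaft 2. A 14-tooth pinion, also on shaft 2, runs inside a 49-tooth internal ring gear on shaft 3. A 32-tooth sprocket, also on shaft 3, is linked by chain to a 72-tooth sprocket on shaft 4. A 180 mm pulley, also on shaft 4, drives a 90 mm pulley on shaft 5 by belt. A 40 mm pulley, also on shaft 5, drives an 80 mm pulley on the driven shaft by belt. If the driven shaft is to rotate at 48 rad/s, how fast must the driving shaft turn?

Overall ratio R = 2 × 3.5 × 2.25 × 0.5 × 2 = 15.75.
Required input speed = output speed × R = 48 × 15.75 = 756 rad/s.

756 rad/s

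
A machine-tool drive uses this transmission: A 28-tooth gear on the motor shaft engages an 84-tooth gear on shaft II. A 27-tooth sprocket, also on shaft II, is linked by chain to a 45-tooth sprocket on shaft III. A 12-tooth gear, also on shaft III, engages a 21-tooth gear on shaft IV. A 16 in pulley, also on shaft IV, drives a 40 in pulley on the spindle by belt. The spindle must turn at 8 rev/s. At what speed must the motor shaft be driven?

175 rev/s

Overall ratio R = 3 × 1.6667 × 1.75 × 2.5 = 21.875.
Required input speed = output speed × R = 8 × 21.875 = 175 rev/s.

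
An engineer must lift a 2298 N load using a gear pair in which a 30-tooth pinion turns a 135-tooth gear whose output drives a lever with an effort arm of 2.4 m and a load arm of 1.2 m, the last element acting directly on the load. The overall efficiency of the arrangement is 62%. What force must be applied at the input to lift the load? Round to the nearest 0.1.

Gear pair MA = 135/30 = 4.5.
Lever MA = effort arm / load arm = 2.4/1.2 = 2.
Combined ideal MA = 4.5 × 2 = 9.
Actual MA = 9 × 0.62 = 5.58.
Effort = load / actual MA = 2298 / 5.58 = 411.83 N.

411.8 N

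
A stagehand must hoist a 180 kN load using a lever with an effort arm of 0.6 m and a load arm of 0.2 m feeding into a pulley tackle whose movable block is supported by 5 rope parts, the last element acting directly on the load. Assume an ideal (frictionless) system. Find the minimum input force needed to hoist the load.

Lever MA = effort arm / load arm = 0.6/0.2 = 3.
Block-and-tackle MA = number of supporting rope parts = 5.
Combined ideal MA = 3 × 5 = 15.
Effort = load / MA = 180 / 15 = 12 kN.

12 kN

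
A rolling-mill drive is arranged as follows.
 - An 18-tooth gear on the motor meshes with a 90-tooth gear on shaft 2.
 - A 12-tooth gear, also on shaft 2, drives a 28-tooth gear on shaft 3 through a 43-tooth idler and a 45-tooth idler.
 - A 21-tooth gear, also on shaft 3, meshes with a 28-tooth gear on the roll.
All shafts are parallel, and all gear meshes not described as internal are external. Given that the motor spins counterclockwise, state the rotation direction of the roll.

the motor → shaft 2: external mesh, 1 reversal → CW.
shaft 2 → shaft 3: driver → idler → idler → driven is 3 external meshes, 3 reversals → CCW.
shaft 3 → the roll: external mesh, 1 reversal → CW.
5 reversals in total — an odd number — so the roll turns opposite to the motor.

clockwise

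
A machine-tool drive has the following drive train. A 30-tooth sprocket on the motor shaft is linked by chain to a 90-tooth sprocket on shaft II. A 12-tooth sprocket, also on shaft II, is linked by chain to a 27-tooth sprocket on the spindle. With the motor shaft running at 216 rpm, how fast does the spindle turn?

32 rpm

the motor shaft → shaft II (chain, 90/30): 216 ÷ 3 = 72 rpm
shaft II → the spindle (chain, 27/12): 72 ÷ 2.25 = 32 rpm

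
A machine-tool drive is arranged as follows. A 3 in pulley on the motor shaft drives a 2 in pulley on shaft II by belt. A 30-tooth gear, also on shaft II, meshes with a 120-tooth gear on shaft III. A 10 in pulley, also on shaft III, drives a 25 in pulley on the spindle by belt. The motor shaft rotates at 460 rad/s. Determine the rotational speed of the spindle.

Belt: ratio = 2/3 = 0.66667, so shaft II turns at 460 / 0.66667 = 690 rad/s.
Gear mesh: ratio = 120/30 = 4, so shaft III turns at 690 / 4 = 172.5 rad/s.
Belt: ratio = 25/10 = 2.5, so the spindle turns at 172.5 / 2.5 = 69 rad/s.

69 rad/s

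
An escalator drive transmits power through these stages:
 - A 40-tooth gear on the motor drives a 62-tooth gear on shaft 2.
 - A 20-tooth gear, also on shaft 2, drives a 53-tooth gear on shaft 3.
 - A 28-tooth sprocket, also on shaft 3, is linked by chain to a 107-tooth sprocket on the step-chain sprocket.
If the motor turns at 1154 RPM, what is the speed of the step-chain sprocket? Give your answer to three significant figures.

73.5 RPM

the motor → shaft 2 (gear mesh, 62/40): 1154 ÷ 1.55 = 744.52 RPM
shaft 2 → shaft 3 (gear mesh, 53/20): 744.52 ÷ 2.65 = 280.95 RPM
shaft 3 → the step-chain sprocket (chain, 107/28): 280.95 ÷ 3.8214 = 73.519 RPM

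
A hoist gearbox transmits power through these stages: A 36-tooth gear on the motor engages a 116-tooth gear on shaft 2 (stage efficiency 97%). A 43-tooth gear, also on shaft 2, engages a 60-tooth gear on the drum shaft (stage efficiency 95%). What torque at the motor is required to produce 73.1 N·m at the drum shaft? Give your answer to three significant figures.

Overall ratio R = 3.2222 × 1.3953 = 4.4961; overall efficiency η = 0.97 × 0.95 = 0.9215.
Input torque = output torque / (R × η) = 73.1 / (4.4961 × 0.9215) = 17.643 N·m.

17.6 N·m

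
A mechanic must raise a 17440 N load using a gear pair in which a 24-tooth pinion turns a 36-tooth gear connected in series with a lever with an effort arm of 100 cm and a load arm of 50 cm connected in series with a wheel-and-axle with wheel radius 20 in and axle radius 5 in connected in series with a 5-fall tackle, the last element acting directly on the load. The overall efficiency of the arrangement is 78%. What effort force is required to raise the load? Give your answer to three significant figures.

373 N

Gear pair MA = 36/24 = 1.5.
Lever MA = effort arm / load arm = 100/50 = 2.
Wheel-and-axle MA = R/r = 20/5 = 4.
Block-and-tackle MA = number of supporting rope parts = 5.
Combined ideal MA = 1.5 × 2 × 4 × 5 = 60.
Actual MA = 60 × 0.78 = 46.8.
Effort = load / actual MA = 17440 / 46.8 = 372.65 N.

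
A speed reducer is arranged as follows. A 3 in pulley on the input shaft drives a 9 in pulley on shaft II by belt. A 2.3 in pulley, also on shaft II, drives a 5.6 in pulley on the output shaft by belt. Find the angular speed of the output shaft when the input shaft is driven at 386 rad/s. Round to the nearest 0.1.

52.8 rad/s

the input shaft → shaft II (belt, 9/3): 386 ÷ 3 = 128.67 rad/s
shaft II → the output shaft (belt, 5.6/2.3): 128.67 ÷ 2.4348 = 52.845 rad/s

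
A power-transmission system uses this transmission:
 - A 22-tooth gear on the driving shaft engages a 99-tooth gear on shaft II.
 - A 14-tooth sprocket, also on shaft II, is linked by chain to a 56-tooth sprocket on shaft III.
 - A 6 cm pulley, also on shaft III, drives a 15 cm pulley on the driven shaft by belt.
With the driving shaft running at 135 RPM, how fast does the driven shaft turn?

gear mesh 99/22 = 4.5 → 135/4.5 = 30 RPM
chain 56/14 = 4 → 30/4 = 7.5 RPM
belt 15/6 = 2.5 → 7.5/2.5 = 3 RPM

3 RPM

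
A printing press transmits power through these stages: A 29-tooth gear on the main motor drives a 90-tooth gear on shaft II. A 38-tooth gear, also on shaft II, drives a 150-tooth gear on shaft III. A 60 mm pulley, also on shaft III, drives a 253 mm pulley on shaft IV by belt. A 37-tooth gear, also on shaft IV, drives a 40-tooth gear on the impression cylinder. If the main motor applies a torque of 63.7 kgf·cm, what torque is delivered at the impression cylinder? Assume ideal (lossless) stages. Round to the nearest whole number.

After the gear mesh (90/29): 63.7 × 3.1034 = 197.69 kgf·cm
After the gear mesh (150/38): 197.69 × 3.9474 = 780.35 kgf·cm
After the belt (253/60): 780.35 × 4.2167 = 3290.5 kgf·cm
After the gear mesh (40/37): 3290.5 × 1.0811 = 3557.3 kgf·cm

3557 kgf·cm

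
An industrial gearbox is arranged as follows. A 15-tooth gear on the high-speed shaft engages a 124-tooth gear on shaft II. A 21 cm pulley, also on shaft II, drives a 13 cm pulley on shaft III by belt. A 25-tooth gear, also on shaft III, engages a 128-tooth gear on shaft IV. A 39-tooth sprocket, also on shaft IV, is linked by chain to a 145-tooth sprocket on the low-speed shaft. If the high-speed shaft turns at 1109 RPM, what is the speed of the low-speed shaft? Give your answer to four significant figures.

the high-speed shaft → shaft II (gear mesh, 124/15): 1109 ÷ 8.2667 = 134.15 RPM
shaft II → shaft III (belt, 13/21): 134.15 ÷ 0.61905 = 216.71 RPM
shaft III → shaft IV (gear mesh, 128/25): 216.71 ÷ 5.12 = 42.326 RPM
shaft IV → the low-speed shaft (chain, 145/39): 42.326 ÷ 3.7179 = 11.384 RPM

11.38 RPM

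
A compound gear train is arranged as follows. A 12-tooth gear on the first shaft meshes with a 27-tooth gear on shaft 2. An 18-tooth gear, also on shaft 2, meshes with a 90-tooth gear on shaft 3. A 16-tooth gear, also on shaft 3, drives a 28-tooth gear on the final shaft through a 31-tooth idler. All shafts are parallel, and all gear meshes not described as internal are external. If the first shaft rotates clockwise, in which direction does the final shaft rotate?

clockwise

the first shaft → shaft 2: external mesh, 1 reversal → CCW.
shaft 2 → shaft 3: external mesh, 1 reversal → CW.
shaft 3 → the final shaft: driver → idler → driven is 2 external meshes, 2 reversals → CW.
4 reversals in total — an even number — so the final shaft turns the same way as the first shaft.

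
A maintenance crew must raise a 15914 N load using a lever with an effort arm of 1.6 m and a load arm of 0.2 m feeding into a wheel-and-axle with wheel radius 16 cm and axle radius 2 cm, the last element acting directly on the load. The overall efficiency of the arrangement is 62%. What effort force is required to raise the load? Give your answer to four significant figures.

401.1 N

Lever MA = effort arm / load arm = 1.6/0.2 = 8.
Wheel-and-axle MA = R/r = 16/2 = 8.
Combined ideal MA = 8 × 8 = 64.
Actual MA = 64 × 0.62 = 39.68.
Effort = load / actual MA = 15914 / 39.68 = 401.06 N.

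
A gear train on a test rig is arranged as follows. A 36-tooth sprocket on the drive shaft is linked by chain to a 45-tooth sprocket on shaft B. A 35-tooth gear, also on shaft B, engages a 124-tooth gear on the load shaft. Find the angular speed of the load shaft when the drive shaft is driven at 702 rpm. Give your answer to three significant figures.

chain 45/36 = 1.25 → 702/1.25 = 561.6 rpm
gear mesh 124/35 = 3.5429 → 561.6/3.5429 = 158.52 rpm

159 rpm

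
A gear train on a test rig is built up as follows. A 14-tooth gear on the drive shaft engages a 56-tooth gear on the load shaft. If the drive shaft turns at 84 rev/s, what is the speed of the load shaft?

21 rev/s

Gear mesh: ratio = 56/14 = 4, so the load shaft turns at 84 / 4 = 21 rev/s.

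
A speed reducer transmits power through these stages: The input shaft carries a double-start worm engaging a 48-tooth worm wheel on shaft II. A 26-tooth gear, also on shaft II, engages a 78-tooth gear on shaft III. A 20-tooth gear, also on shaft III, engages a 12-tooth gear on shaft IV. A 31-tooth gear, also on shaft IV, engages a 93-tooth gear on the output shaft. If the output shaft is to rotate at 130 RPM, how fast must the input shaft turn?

Overall ratio R = 24 × 3 × 0.6 × 3 = 129.6.
Required input speed = output speed × R = 130 × 129.6 = 16848 RPM.

16848 RPM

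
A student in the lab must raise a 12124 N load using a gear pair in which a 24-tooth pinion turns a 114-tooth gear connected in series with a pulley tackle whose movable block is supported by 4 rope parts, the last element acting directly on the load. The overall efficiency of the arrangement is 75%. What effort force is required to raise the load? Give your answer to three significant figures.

Gear pair MA = 114/24 = 4.75.
Block-and-tackle MA = number of supporting rope parts = 4.
Combined ideal MA = 4.75 × 4 = 19.
Actual MA = 19 × 0.75 = 14.25.
Effort = load / actual MA = 12124 / 14.25 = 850.81 N.

851 N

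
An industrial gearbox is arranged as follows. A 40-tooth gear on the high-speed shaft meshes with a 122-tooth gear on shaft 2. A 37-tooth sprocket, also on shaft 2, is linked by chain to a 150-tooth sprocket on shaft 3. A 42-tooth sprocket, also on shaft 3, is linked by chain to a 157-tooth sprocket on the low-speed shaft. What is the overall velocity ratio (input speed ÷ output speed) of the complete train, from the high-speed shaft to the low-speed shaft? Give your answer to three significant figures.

Each stage contributes driven/driver: gear mesh 122/40 = 3.05, chain 150/37 = 4.0541, chain 157/42 = 3.7381.
Overall: 3.05 × 4.0541 × 3.7381 = 46.221.

46.2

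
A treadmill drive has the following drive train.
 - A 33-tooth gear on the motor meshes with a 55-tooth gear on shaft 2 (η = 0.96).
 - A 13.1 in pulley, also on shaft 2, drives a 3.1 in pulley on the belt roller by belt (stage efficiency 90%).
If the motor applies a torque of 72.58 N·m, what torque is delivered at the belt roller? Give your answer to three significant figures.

After the gear mesh (55/33): 72.58 × 1.6667 × 0.96 = 116.13 N·m
After the belt (3.1/13.1): 116.13 × 0.23664 × 0.90 = 24.733 N·m

24.7 N·m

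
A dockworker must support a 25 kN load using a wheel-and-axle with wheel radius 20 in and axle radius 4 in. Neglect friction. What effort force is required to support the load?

Wheel-and-axle MA = R/r = 20/4 = 5.
Effort = load / MA = 25 / 5 = 5 kN.

5 kN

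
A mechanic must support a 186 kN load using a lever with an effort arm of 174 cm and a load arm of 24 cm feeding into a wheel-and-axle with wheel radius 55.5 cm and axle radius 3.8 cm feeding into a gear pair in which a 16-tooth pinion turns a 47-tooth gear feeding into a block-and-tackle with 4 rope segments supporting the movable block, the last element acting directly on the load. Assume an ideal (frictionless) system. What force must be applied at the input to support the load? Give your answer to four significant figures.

0.1495 kN

Lever MA = effort arm / load arm = 174/24 = 7.25.
Wheel-and-axle MA = R/r = 55.5/3.8 = 14.605.
Gear pair MA = 47/16 = 2.9375.
Block-and-tackle MA = number of supporting rope parts = 4.
Combined ideal MA = 7.25 × 14.605 × 2.9375 × 4 = 1244.2.
Effort = load / MA = 186 / 1244.2 = 0.1495 kN.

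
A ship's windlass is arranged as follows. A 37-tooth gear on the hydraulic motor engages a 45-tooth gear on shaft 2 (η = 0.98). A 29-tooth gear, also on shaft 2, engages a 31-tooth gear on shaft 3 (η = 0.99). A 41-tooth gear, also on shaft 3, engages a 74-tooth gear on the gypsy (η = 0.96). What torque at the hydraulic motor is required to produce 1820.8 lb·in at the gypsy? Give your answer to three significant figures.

833 lb·in

Overall ratio R = 1.2162 × 1.069 × 1.8049 = 2.3465; overall efficiency η = 0.98 × 0.99 × 0.96 = 0.9314.
Input torque = output torque / (R × η) = 1820.8 / (2.3465 × 0.9314) = 833.12 lb·in.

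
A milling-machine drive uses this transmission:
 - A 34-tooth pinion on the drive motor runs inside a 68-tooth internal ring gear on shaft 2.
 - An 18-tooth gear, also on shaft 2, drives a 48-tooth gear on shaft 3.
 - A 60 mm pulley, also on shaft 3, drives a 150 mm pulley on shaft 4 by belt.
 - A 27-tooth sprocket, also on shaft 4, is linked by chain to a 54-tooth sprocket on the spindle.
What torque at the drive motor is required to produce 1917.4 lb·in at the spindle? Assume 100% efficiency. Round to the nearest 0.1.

Overall ratio R = 2 × 2.6667 × 2.5 × 2 = 26.667.
Input torque = output torque / R = 1917.4 / 26.667 = 71.903 lb·in.

71.9 lb·in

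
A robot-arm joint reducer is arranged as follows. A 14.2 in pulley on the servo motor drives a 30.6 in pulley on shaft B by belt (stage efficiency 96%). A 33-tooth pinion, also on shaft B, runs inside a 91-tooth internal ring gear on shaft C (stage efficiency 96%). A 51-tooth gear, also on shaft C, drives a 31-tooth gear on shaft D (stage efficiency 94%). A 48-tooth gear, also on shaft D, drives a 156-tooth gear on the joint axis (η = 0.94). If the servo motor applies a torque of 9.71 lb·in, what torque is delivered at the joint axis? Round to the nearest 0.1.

belt 30.6/14.2 = 2.1549 → τ = 9.71·2.1549·0.96 = 20.087 lb·in
internal gear 91/33 = 2.7576 → τ = 20.087·2.7576·0.96 = 53.177 lb·in
gear mesh 31/51 = 0.60784 → τ = 53.177·0.60784·0.94 = 30.384 lb·in
gear mesh 156/48 = 3.25 → τ = 30.384·3.25·0.94 = 92.822 lb·in

92.8 lb·in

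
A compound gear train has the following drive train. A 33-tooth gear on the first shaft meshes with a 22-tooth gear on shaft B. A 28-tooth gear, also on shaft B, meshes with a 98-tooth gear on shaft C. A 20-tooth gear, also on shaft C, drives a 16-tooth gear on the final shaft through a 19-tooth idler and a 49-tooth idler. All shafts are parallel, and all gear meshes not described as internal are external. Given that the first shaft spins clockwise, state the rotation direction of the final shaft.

the first shaft → shaft B: external mesh, 1 reversal → CCW.
shaft B → shaft C: external mesh, 1 reversal → CW.
shaft C → the final shaft: driver → idler → idler → driven is 3 external meshes, 3 reversals → CCW.
5 reversals in total — an odd number — so the final shaft turns opposite to the first shaft.

anticlockwise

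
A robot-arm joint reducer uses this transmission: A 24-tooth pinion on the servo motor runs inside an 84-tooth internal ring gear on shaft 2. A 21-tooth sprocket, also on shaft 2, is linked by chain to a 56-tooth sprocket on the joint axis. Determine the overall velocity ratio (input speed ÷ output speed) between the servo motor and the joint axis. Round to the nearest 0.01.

Each stage contributes driven/driver: internal gear 84/24 = 3.5, chain 56/21 = 2.6667.
Overall: 3.5 × 2.6667 = 9.3333.

9.33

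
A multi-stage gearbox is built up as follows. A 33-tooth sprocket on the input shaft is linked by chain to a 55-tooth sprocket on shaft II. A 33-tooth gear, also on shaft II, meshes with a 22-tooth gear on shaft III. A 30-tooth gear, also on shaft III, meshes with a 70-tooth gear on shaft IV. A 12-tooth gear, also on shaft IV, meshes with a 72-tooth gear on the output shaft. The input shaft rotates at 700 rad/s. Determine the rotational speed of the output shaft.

the input shaft → shaft II (chain, 55/33): 700 ÷ 1.6667 = 420 rad/s
shaft II → shaft III (gear mesh, 22/33): 420 ÷ 0.66667 = 630 rad/s
shaft III → shaft IV (gear mesh, 70/30): 630 ÷ 2.3333 = 270 rad/s
shaft IV → the output shaft (gear mesh, 72/12): 270 ÷ 6 = 45 rad/s

45 rad/s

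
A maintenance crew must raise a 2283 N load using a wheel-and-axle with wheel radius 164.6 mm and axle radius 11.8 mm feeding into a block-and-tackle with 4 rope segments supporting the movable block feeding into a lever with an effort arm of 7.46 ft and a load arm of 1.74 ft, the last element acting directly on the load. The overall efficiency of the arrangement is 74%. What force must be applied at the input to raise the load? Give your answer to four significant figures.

12.90 N

Wheel-and-axle MA = R/r = 164.6/11.8 = 13.949.
Block-and-tackle MA = number of supporting rope parts = 4.
Lever MA = effort arm / load arm = 7.46/1.74 = 4.2874.
Combined ideal MA = 13.949 × 4 × 4.2874 = 239.22.
Actual MA = 239.22 × 0.74 = 177.02.
Effort = load / actual MA = 2283 / 177.02 = 12.897 N.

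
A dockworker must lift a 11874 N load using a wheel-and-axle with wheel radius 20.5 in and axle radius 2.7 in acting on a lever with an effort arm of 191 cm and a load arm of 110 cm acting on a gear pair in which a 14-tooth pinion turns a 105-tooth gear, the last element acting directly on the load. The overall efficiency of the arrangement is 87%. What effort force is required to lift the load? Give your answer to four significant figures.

Wheel-and-axle MA = R/r = 20.5/2.7 = 7.5926.
Lever MA = effort arm / load arm = 191/110 = 1.7364.
Gear pair MA = 105/14 = 7.5.
Combined ideal MA = 7.5926 × 1.7364 × 7.5 = 98.876.
Actual MA = 98.876 × 0.87 = 86.022.
Effort = load / actual MA = 11874 / 86.022 = 138.03 N.

138.0 N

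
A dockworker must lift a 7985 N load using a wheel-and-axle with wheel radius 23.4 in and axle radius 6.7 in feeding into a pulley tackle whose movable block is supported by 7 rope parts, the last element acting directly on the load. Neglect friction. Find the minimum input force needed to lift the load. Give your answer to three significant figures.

327 N

Wheel-and-axle MA = R/r = 23.4/6.7 = 3.4925.
Block-and-tackle MA = number of supporting rope parts = 7.
Combined ideal MA = 3.4925 × 7 = 24.448.
Effort = load / MA = 7985 / 24.448 = 326.61 N.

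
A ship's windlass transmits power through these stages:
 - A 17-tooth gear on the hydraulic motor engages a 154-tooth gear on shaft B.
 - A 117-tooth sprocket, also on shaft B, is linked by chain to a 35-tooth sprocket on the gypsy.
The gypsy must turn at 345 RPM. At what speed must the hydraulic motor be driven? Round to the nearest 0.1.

Overall ratio R = 9.0588 × 0.29915 = 2.7099.
Required input speed = output speed × R = 345 × 2.7099 = 934.92 RPM.

934.9 RPM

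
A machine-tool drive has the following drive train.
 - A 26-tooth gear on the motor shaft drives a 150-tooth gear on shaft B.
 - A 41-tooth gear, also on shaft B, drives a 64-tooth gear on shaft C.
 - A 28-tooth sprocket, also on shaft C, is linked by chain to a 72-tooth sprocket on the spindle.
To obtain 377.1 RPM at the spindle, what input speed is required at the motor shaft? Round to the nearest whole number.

Overall ratio R = 5.7692 × 1.561 × 2.5714 = 23.157.
Required input speed = output speed × R = 377.1 × 23.157 = 8732.6 RPM.

8733 RPM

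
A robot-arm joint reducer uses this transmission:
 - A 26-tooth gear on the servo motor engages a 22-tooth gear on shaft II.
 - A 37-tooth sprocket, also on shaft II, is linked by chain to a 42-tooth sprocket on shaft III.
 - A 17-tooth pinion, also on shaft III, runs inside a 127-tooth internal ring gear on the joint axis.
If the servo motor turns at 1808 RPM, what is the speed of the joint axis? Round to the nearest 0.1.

Gear mesh: ratio = 22/26 = 0.84615, so shaft II turns at 1808 / 0.84615 = 2136.7 RPM.
Chain: ratio = 42/37 = 1.1351, so shaft III turns at 2136.7 / 1.1351 = 1882.4 RPM.
Internal gear: ratio = 127/17 = 7.4706, so the joint axis turns at 1882.4 / 7.4706 = 251.97 RPM.

252.0 RPM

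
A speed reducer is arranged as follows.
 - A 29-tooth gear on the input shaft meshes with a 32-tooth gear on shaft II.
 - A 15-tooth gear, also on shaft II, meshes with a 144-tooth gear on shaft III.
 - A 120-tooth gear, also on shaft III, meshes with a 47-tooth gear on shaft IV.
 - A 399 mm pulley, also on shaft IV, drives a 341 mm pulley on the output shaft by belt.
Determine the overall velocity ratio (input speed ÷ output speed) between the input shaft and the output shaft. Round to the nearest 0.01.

Each stage contributes driven/driver: gear mesh 32/29 = 1.1034, gear mesh 144/15 = 9.6, gear mesh 47/120 = 0.39167, belt 341/399 = 0.85464.
Overall: 1.1034 × 9.6 × 0.39167 × 0.85464 = 3.5459.

3.55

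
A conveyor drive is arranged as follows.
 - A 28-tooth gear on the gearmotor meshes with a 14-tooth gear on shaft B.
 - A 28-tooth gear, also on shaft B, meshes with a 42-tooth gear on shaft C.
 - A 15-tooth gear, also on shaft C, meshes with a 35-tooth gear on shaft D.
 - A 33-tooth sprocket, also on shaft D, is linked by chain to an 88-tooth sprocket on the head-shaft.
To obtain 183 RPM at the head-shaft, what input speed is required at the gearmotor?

Overall ratio R = 0.5 × 1.5 × 2.3333 × 2.6667 = 4.6667.
Required input speed = output speed × R = 183 × 4.6667 = 854 RPM.

854 RPM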